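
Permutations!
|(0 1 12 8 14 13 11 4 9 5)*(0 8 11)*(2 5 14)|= 24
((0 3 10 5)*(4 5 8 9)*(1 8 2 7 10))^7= ((0 3 1 8 9 4 5)(2 7 10))^7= (2 7 10)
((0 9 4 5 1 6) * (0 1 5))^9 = (9)(1 6)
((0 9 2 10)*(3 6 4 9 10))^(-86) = (10)(2 9 4 6 3)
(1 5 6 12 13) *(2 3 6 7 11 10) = (1 5 7 11 10 2 3 6 12 13) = [0, 5, 3, 6, 4, 7, 12, 11, 8, 9, 2, 10, 13, 1]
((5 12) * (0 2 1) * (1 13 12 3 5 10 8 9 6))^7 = (0 6 8 12 2 1 9 10 13)(3 5)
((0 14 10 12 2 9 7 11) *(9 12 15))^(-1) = (0 11 7 9 15 10 14)(2 12)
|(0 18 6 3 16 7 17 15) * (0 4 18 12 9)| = |(0 12 9)(3 16 7 17 15 4 18 6)| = 24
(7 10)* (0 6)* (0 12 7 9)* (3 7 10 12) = (0 6 3 7 12 10 9) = [6, 1, 2, 7, 4, 5, 3, 12, 8, 0, 9, 11, 10]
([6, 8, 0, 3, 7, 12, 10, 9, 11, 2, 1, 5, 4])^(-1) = [2, 10, 9, 3, 12, 11, 0, 4, 1, 7, 6, 8, 5]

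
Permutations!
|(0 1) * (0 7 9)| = 4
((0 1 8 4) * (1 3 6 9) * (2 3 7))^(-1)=((0 7 2 3 6 9 1 8 4))^(-1)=(0 4 8 1 9 6 3 2 7)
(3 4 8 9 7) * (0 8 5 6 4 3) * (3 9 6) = (0 8 6 4 5 3 9 7) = [8, 1, 2, 9, 5, 3, 4, 0, 6, 7]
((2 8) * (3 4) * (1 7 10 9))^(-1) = ((1 7 10 9)(2 8)(3 4))^(-1) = (1 9 10 7)(2 8)(3 4)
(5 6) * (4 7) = (4 7)(5 6) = [0, 1, 2, 3, 7, 6, 5, 4]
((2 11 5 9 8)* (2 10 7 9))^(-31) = (2 5 11)(7 9 8 10)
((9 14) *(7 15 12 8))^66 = ((7 15 12 8)(9 14))^66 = (7 12)(8 15)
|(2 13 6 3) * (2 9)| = 5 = |(2 13 6 3 9)|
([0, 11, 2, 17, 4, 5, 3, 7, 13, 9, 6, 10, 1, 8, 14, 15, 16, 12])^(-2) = (1 17 6 11 12 3 10)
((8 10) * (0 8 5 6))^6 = (0 8 10 5 6)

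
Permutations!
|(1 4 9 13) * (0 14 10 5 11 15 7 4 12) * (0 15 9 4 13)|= 30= |(0 14 10 5 11 9)(1 12 15 7 13)|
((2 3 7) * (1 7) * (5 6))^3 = ((1 7 2 3)(5 6))^3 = (1 3 2 7)(5 6)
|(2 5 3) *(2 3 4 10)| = 4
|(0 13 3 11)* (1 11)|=|(0 13 3 1 11)|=5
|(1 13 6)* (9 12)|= 6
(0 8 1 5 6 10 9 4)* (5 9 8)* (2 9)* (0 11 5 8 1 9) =(0 8 9 4 11 5 6 10 1 2) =[8, 2, 0, 3, 11, 6, 10, 7, 9, 4, 1, 5]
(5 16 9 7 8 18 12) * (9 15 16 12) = (5 12)(7 8 18 9)(15 16) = [0, 1, 2, 3, 4, 12, 6, 8, 18, 7, 10, 11, 5, 13, 14, 16, 15, 17, 9]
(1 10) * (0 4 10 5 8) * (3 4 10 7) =(0 10 1 5 8)(3 4 7) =[10, 5, 2, 4, 7, 8, 6, 3, 0, 9, 1]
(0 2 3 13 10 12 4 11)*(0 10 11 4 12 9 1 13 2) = (1 13 11 10 9)(2 3) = [0, 13, 3, 2, 4, 5, 6, 7, 8, 1, 9, 10, 12, 11]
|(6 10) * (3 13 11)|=6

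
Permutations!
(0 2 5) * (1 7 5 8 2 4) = (0 4 1 7 5)(2 8) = [4, 7, 8, 3, 1, 0, 6, 5, 2]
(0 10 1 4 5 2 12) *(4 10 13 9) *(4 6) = [13, 10, 12, 3, 5, 2, 4, 7, 8, 6, 1, 11, 0, 9] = (0 13 9 6 4 5 2 12)(1 10)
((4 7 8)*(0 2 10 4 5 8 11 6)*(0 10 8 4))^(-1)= (0 10 6 11 7 4 5 8 2)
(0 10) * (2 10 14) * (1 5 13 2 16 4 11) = (0 14 16 4 11 1 5 13 2 10) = [14, 5, 10, 3, 11, 13, 6, 7, 8, 9, 0, 1, 12, 2, 16, 15, 4]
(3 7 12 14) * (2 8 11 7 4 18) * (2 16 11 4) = (2 8 4 18 16 11 7 12 14 3) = [0, 1, 8, 2, 18, 5, 6, 12, 4, 9, 10, 7, 14, 13, 3, 15, 11, 17, 16]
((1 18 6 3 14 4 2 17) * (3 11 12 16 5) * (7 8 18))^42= ((1 7 8 18 6 11 12 16 5 3 14 4 2 17))^42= (18)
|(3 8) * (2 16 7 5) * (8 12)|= |(2 16 7 5)(3 12 8)|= 12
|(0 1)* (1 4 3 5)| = 5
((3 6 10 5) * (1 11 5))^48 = (11)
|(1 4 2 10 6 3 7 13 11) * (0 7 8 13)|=18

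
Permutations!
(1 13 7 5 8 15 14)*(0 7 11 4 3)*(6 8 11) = [7, 13, 2, 0, 3, 11, 8, 5, 15, 9, 10, 4, 12, 6, 1, 14] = (0 7 5 11 4 3)(1 13 6 8 15 14)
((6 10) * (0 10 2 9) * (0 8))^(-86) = (0 9 6)(2 10 8)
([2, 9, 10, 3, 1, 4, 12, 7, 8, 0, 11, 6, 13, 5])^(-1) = (0 9 1 4 5 13 12 6 11 10 2)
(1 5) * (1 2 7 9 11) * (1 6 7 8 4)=(1 5 2 8 4)(6 7 9 11)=[0, 5, 8, 3, 1, 2, 7, 9, 4, 11, 10, 6]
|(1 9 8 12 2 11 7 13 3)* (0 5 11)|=11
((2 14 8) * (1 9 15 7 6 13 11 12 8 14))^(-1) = ((1 9 15 7 6 13 11 12 8 2))^(-1) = (1 2 8 12 11 13 6 7 15 9)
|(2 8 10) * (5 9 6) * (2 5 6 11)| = 6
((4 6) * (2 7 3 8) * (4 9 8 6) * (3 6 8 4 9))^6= ((2 7 6 3 8)(4 9))^6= (9)(2 7 6 3 8)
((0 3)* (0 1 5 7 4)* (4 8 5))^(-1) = (0 4 1 3)(5 8 7)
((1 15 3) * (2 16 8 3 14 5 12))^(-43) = (1 14 12 16 3 15 5 2 8)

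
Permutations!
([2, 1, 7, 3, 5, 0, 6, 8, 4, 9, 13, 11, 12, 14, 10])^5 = [5, 1, 0, 3, 8, 4, 6, 2, 7, 9, 14, 11, 12, 10, 13]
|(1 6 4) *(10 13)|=6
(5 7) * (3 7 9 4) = (3 7 5 9 4) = [0, 1, 2, 7, 3, 9, 6, 5, 8, 4]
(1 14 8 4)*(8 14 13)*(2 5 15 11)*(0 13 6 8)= (0 13)(1 6 8 4)(2 5 15 11)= [13, 6, 5, 3, 1, 15, 8, 7, 4, 9, 10, 2, 12, 0, 14, 11]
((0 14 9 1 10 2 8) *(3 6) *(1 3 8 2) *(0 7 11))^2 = ((0 14 9 3 6 8 7 11)(1 10))^2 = (0 9 6 7)(3 8 11 14)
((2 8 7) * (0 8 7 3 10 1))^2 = ((0 8 3 10 1)(2 7))^2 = (0 3 1 8 10)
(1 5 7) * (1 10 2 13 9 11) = [0, 5, 13, 3, 4, 7, 6, 10, 8, 11, 2, 1, 12, 9] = (1 5 7 10 2 13 9 11)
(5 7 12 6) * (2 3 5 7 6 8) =(2 3 5 6 7 12 8) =[0, 1, 3, 5, 4, 6, 7, 12, 2, 9, 10, 11, 8]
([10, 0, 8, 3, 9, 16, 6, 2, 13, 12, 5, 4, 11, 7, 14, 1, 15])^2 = [5, 10, 13, 3, 12, 15, 6, 8, 7, 11, 16, 9, 4, 2, 14, 0, 1]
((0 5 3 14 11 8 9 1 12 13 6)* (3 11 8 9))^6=((0 5 11 9 1 12 13 6)(3 14 8))^6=(14)(0 13 1 11)(5 6 12 9)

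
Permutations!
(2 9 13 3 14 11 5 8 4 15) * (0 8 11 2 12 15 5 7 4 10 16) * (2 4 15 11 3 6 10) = (0 8 2 9 13 6 10 16)(3 14 4 5)(7 15 12 11) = [8, 1, 9, 14, 5, 3, 10, 15, 2, 13, 16, 7, 11, 6, 4, 12, 0]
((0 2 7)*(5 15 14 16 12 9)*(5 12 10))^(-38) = (0 2 7)(5 14 10 15 16) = ((0 2 7)(5 15 14 16 10)(9 12))^(-38)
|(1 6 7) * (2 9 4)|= |(1 6 7)(2 9 4)|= 3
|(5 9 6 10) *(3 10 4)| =6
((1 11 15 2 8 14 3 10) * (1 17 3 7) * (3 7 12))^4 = ((1 11 15 2 8 14 12 3 10 17 7))^4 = (1 8 10 11 14 17 15 12 7 2 3)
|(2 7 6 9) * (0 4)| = 4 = |(0 4)(2 7 6 9)|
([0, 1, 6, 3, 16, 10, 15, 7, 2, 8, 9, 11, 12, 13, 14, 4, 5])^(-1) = (2 8 9 10 5 16 4 15 6)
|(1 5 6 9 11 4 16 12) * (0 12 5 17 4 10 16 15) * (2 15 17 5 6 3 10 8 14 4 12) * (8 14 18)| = 12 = |(0 2 15)(1 5 3 10 16 6 9 11 14 4 17 12)(8 18)|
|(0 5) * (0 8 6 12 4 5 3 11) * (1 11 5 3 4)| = 9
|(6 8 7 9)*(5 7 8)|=4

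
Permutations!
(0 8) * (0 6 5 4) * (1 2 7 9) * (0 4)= (0 8 6 5)(1 2 7 9)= [8, 2, 7, 3, 4, 0, 5, 9, 6, 1]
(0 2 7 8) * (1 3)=(0 2 7 8)(1 3)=[2, 3, 7, 1, 4, 5, 6, 8, 0]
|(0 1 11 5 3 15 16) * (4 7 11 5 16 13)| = 10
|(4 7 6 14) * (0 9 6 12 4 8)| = 15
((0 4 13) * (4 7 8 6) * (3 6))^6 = ((0 7 8 3 6 4 13))^6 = (0 13 4 6 3 8 7)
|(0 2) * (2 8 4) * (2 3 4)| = |(0 8 2)(3 4)| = 6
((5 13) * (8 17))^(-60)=(17)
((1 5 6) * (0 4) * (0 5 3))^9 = (0 6)(1 4)(3 5)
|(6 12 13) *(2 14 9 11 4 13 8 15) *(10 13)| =11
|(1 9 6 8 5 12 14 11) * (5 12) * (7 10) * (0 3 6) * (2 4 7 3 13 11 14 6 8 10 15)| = |(0 13 11 1 9)(2 4 7 15)(3 8 12 6 10)| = 20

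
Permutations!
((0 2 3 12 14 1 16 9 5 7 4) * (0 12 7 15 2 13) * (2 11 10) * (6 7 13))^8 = ((0 6 7 4 12 14 1 16 9 5 15 11 10 2 3 13))^8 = (0 9)(1 3)(2 14)(4 11)(5 6)(7 15)(10 12)(13 16)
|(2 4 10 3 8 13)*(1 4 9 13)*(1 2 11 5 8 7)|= 30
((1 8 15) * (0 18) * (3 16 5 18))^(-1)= (0 18 5 16 3)(1 15 8)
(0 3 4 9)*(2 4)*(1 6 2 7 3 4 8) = (0 4 9)(1 6 2 8)(3 7) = [4, 6, 8, 7, 9, 5, 2, 3, 1, 0]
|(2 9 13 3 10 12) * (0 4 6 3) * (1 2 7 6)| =30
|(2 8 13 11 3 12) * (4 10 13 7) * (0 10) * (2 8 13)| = 10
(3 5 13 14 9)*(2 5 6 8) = (2 5 13 14 9 3 6 8) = [0, 1, 5, 6, 4, 13, 8, 7, 2, 3, 10, 11, 12, 14, 9]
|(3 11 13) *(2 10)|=6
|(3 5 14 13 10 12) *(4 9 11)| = |(3 5 14 13 10 12)(4 9 11)| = 6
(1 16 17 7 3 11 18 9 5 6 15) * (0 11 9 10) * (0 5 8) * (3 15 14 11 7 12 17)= (0 7 15 1 16 3 9 8)(5 6 14 11 18 10)(12 17)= [7, 16, 2, 9, 4, 6, 14, 15, 0, 8, 5, 18, 17, 13, 11, 1, 3, 12, 10]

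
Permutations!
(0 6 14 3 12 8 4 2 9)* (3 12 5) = (0 6 14 12 8 4 2 9)(3 5) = [6, 1, 9, 5, 2, 3, 14, 7, 4, 0, 10, 11, 8, 13, 12]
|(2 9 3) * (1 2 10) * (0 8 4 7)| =|(0 8 4 7)(1 2 9 3 10)| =20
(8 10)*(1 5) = (1 5)(8 10) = [0, 5, 2, 3, 4, 1, 6, 7, 10, 9, 8]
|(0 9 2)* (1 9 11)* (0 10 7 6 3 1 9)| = 9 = |(0 11 9 2 10 7 6 3 1)|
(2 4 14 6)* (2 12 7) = (2 4 14 6 12 7) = [0, 1, 4, 3, 14, 5, 12, 2, 8, 9, 10, 11, 7, 13, 6]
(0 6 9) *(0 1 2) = [6, 2, 0, 3, 4, 5, 9, 7, 8, 1] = (0 6 9 1 2)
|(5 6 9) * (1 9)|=4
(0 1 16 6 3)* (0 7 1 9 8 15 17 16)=(0 9 8 15 17 16 6 3 7 1)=[9, 0, 2, 7, 4, 5, 3, 1, 15, 8, 10, 11, 12, 13, 14, 17, 6, 16]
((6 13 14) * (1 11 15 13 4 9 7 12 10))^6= (1 4 11 9 15 7 13 12 14 10 6)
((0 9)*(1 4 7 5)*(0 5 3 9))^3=((1 4 7 3 9 5))^3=(1 3)(4 9)(5 7)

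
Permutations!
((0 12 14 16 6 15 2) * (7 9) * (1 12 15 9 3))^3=(1 16 7 12 6 3 14 9)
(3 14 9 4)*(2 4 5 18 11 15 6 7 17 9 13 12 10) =(2 4 3 14 13 12 10)(5 18 11 15 6 7 17 9) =[0, 1, 4, 14, 3, 18, 7, 17, 8, 5, 2, 15, 10, 12, 13, 6, 16, 9, 11]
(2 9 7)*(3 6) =[0, 1, 9, 6, 4, 5, 3, 2, 8, 7] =(2 9 7)(3 6)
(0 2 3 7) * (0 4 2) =(2 3 7 4) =[0, 1, 3, 7, 2, 5, 6, 4]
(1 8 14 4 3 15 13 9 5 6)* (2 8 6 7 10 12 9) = [0, 6, 8, 15, 3, 7, 1, 10, 14, 5, 12, 11, 9, 2, 4, 13] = (1 6)(2 8 14 4 3 15 13)(5 7 10 12 9)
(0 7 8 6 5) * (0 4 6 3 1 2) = (0 7 8 3 1 2)(4 6 5) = [7, 2, 0, 1, 6, 4, 5, 8, 3]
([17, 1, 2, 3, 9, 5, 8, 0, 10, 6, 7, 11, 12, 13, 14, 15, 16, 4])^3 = (0 9 10 17 6 7 4 8)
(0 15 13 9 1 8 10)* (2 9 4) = (0 15 13 4 2 9 1 8 10) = [15, 8, 9, 3, 2, 5, 6, 7, 10, 1, 0, 11, 12, 4, 14, 13]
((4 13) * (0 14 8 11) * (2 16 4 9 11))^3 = (0 2 13)(4 11 8)(9 14 16) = ((0 14 8 2 16 4 13 9 11))^3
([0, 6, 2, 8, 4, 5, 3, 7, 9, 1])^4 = (1 9 8 3 6)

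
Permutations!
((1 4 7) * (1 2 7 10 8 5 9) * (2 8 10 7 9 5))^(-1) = (10)(1 9 2 8 7 4)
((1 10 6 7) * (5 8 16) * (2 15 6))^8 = (1 2 6)(5 16 8)(7 10 15)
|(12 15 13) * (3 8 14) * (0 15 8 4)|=8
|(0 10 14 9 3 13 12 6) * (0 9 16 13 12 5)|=12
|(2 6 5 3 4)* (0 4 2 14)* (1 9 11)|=12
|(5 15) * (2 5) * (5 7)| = |(2 7 5 15)| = 4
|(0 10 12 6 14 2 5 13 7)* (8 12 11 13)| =30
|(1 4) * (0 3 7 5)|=|(0 3 7 5)(1 4)|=4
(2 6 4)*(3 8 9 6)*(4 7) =(2 3 8 9 6 7 4) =[0, 1, 3, 8, 2, 5, 7, 4, 9, 6]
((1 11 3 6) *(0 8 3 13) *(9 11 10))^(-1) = ((0 8 3 6 1 10 9 11 13))^(-1) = (0 13 11 9 10 1 6 3 8)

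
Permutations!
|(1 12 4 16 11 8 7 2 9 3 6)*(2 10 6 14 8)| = |(1 12 4 16 11 2 9 3 14 8 7 10 6)| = 13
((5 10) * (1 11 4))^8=(1 4 11)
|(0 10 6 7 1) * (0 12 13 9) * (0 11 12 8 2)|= 28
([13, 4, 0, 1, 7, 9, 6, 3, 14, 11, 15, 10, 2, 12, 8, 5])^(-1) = [2, 3, 12, 7, 1, 15, 6, 4, 14, 5, 11, 9, 13, 0, 8, 10]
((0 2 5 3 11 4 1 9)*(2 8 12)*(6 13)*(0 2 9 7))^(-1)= ((0 8 12 9 2 5 3 11 4 1 7)(6 13))^(-1)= (0 7 1 4 11 3 5 2 9 12 8)(6 13)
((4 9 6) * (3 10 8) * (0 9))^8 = ((0 9 6 4)(3 10 8))^8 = (3 8 10)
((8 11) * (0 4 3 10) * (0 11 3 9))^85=(0 4 9)(3 10 11 8)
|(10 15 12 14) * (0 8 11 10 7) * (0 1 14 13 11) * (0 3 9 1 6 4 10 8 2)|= |(0 2)(1 14 7 6 4 10 15 12 13 11 8 3 9)|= 26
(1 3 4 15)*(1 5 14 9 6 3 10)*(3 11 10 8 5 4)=(1 8 5 14 9 6 11 10)(4 15)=[0, 8, 2, 3, 15, 14, 11, 7, 5, 6, 1, 10, 12, 13, 9, 4]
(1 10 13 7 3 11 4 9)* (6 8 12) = (1 10 13 7 3 11 4 9)(6 8 12) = [0, 10, 2, 11, 9, 5, 8, 3, 12, 1, 13, 4, 6, 7]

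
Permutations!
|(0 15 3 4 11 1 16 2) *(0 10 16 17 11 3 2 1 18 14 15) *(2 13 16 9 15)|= 22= |(1 17 11 18 14 2 10 9 15 13 16)(3 4)|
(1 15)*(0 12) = (0 12)(1 15) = [12, 15, 2, 3, 4, 5, 6, 7, 8, 9, 10, 11, 0, 13, 14, 1]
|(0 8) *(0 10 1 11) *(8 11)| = 6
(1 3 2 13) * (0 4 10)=[4, 3, 13, 2, 10, 5, 6, 7, 8, 9, 0, 11, 12, 1]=(0 4 10)(1 3 2 13)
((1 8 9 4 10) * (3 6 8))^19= ((1 3 6 8 9 4 10))^19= (1 4 8 3 10 9 6)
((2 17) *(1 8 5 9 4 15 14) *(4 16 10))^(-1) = (1 14 15 4 10 16 9 5 8)(2 17)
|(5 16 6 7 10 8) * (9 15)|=6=|(5 16 6 7 10 8)(9 15)|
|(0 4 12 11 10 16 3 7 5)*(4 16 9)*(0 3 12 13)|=|(0 16 12 11 10 9 4 13)(3 7 5)|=24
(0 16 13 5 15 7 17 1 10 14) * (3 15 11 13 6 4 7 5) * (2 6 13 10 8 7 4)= [16, 8, 6, 15, 4, 11, 2, 17, 7, 9, 14, 10, 12, 3, 0, 5, 13, 1]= (0 16 13 3 15 5 11 10 14)(1 8 7 17)(2 6)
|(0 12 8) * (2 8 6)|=5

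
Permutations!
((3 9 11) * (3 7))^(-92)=((3 9 11 7))^(-92)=(11)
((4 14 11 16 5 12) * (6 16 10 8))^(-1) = ((4 14 11 10 8 6 16 5 12))^(-1) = (4 12 5 16 6 8 10 11 14)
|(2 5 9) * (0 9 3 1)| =6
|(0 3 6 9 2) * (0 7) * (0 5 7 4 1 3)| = 6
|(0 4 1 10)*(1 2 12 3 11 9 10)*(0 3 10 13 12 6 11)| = 10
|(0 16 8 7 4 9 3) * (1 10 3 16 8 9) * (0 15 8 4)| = |(0 4 1 10 3 15 8 7)(9 16)| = 8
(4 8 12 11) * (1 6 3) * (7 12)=(1 6 3)(4 8 7 12 11)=[0, 6, 2, 1, 8, 5, 3, 12, 7, 9, 10, 4, 11]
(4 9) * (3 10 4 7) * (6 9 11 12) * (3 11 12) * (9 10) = (3 9 7 11)(4 12 6 10) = [0, 1, 2, 9, 12, 5, 10, 11, 8, 7, 4, 3, 6]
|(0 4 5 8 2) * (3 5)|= 6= |(0 4 3 5 8 2)|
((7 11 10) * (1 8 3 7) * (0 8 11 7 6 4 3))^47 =((0 8)(1 11 10)(3 6 4))^47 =(0 8)(1 10 11)(3 4 6)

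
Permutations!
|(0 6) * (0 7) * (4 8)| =|(0 6 7)(4 8)| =6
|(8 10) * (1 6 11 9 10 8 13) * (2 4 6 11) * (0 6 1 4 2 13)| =8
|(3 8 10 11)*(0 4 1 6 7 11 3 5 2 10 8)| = 10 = |(0 4 1 6 7 11 5 2 10 3)|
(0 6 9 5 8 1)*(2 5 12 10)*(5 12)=(0 6 9 5 8 1)(2 12 10)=[6, 0, 12, 3, 4, 8, 9, 7, 1, 5, 2, 11, 10]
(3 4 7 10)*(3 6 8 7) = [0, 1, 2, 4, 3, 5, 8, 10, 7, 9, 6] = (3 4)(6 8 7 10)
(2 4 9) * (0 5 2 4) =(0 5 2)(4 9) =[5, 1, 0, 3, 9, 2, 6, 7, 8, 4]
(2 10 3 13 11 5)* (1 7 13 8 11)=(1 7 13)(2 10 3 8 11 5)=[0, 7, 10, 8, 4, 2, 6, 13, 11, 9, 3, 5, 12, 1]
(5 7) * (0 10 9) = (0 10 9)(5 7) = [10, 1, 2, 3, 4, 7, 6, 5, 8, 0, 9]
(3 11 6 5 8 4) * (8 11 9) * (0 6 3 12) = (0 6 5 11 3 9 8 4 12) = [6, 1, 2, 9, 12, 11, 5, 7, 4, 8, 10, 3, 0]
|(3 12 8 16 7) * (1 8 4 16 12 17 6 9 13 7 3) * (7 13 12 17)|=10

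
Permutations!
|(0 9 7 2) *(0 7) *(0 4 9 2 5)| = |(0 2 7 5)(4 9)| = 4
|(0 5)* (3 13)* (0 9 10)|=4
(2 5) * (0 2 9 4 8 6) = (0 2 5 9 4 8 6) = [2, 1, 5, 3, 8, 9, 0, 7, 6, 4]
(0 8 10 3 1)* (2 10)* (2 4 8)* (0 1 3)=(0 2 10)(4 8)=[2, 1, 10, 3, 8, 5, 6, 7, 4, 9, 0]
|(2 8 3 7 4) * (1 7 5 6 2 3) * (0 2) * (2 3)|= 20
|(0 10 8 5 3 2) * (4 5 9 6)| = |(0 10 8 9 6 4 5 3 2)| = 9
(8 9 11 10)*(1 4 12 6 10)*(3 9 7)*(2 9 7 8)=(1 4 12 6 10 2 9 11)(3 7)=[0, 4, 9, 7, 12, 5, 10, 3, 8, 11, 2, 1, 6]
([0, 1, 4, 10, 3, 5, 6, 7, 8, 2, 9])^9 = (2 9 10 3 4)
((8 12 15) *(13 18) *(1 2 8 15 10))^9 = (1 10 12 8 2)(13 18)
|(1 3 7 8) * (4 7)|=|(1 3 4 7 8)|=5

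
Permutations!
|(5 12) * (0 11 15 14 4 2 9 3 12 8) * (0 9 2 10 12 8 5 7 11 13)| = 42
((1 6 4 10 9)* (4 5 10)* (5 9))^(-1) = (1 9 6)(5 10)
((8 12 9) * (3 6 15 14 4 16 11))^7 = (16)(8 12 9)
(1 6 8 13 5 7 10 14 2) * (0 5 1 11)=(0 5 7 10 14 2 11)(1 6 8 13)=[5, 6, 11, 3, 4, 7, 8, 10, 13, 9, 14, 0, 12, 1, 2]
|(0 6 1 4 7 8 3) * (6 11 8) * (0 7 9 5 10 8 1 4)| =|(0 11 1)(3 7 6 4 9 5 10 8)| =24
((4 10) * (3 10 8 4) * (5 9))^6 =((3 10)(4 8)(5 9))^6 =(10)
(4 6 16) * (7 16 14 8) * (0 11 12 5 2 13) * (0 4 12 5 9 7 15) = (0 11 5 2 13 4 6 14 8 15)(7 16 12 9) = [11, 1, 13, 3, 6, 2, 14, 16, 15, 7, 10, 5, 9, 4, 8, 0, 12]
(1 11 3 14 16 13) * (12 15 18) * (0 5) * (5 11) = [11, 5, 2, 14, 4, 0, 6, 7, 8, 9, 10, 3, 15, 1, 16, 18, 13, 17, 12] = (0 11 3 14 16 13 1 5)(12 15 18)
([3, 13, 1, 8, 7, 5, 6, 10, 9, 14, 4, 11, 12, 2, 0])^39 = [14, 1, 2, 0, 4, 5, 6, 7, 3, 8, 10, 11, 12, 13, 9]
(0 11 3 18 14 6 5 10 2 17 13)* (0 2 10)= (0 11 3 18 14 6 5)(2 17 13)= [11, 1, 17, 18, 4, 0, 5, 7, 8, 9, 10, 3, 12, 2, 6, 15, 16, 13, 14]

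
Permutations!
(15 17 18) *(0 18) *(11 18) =(0 11 18 15 17) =[11, 1, 2, 3, 4, 5, 6, 7, 8, 9, 10, 18, 12, 13, 14, 17, 16, 0, 15]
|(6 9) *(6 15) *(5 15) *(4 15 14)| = 6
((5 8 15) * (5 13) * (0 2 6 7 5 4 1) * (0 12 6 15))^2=(0 15 4 12 7 8 2 13 1 6 5)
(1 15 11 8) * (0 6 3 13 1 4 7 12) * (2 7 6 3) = (0 3 13 1 15 11 8 4 6 2 7 12) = [3, 15, 7, 13, 6, 5, 2, 12, 4, 9, 10, 8, 0, 1, 14, 11]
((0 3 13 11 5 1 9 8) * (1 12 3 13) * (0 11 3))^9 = (13)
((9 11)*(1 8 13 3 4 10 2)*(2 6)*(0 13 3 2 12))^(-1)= ((0 13 2 1 8 3 4 10 6 12)(9 11))^(-1)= (0 12 6 10 4 3 8 1 2 13)(9 11)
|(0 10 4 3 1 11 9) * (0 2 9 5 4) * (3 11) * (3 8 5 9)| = 8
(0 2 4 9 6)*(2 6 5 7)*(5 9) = [6, 1, 4, 3, 5, 7, 0, 2, 8, 9] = (9)(0 6)(2 4 5 7)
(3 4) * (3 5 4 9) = (3 9)(4 5) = [0, 1, 2, 9, 5, 4, 6, 7, 8, 3]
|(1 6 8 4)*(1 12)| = 5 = |(1 6 8 4 12)|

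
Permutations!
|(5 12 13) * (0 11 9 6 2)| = |(0 11 9 6 2)(5 12 13)| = 15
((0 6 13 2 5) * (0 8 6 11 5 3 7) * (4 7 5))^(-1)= ((0 11 4 7)(2 3 5 8 6 13))^(-1)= (0 7 4 11)(2 13 6 8 5 3)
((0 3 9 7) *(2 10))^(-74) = (10)(0 9)(3 7) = ((0 3 9 7)(2 10))^(-74)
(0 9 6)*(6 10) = (0 9 10 6) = [9, 1, 2, 3, 4, 5, 0, 7, 8, 10, 6]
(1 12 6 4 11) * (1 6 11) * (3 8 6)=(1 12 11 3 8 6 4)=[0, 12, 2, 8, 1, 5, 4, 7, 6, 9, 10, 3, 11]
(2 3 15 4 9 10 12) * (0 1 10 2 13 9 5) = (0 1 10 12 13 9 2 3 15 4 5) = [1, 10, 3, 15, 5, 0, 6, 7, 8, 2, 12, 11, 13, 9, 14, 4]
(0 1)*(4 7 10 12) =(0 1)(4 7 10 12) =[1, 0, 2, 3, 7, 5, 6, 10, 8, 9, 12, 11, 4]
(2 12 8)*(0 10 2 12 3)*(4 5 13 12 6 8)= [10, 1, 3, 0, 5, 13, 8, 7, 6, 9, 2, 11, 4, 12]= (0 10 2 3)(4 5 13 12)(6 8)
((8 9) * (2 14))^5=(2 14)(8 9)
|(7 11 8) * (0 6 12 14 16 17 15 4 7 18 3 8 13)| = 33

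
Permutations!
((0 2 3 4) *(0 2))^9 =((2 3 4))^9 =(4)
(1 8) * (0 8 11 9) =(0 8 1 11 9) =[8, 11, 2, 3, 4, 5, 6, 7, 1, 0, 10, 9]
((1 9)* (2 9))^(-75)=(9)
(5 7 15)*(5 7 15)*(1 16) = (1 16)(5 15 7) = [0, 16, 2, 3, 4, 15, 6, 5, 8, 9, 10, 11, 12, 13, 14, 7, 1]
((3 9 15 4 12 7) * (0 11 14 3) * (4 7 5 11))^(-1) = (0 7 15 9 3 14 11 5 12 4)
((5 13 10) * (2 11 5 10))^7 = ((2 11 5 13))^7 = (2 13 5 11)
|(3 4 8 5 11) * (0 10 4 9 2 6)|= |(0 10 4 8 5 11 3 9 2 6)|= 10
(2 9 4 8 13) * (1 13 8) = (1 13 2 9 4) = [0, 13, 9, 3, 1, 5, 6, 7, 8, 4, 10, 11, 12, 2]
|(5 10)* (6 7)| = |(5 10)(6 7)| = 2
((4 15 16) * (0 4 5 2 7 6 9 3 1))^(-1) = (0 1 3 9 6 7 2 5 16 15 4)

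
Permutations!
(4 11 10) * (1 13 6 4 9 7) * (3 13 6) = (1 6 4 11 10 9 7)(3 13) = [0, 6, 2, 13, 11, 5, 4, 1, 8, 7, 9, 10, 12, 3]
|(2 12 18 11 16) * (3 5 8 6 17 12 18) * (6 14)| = 28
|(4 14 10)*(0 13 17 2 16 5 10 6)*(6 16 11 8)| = |(0 13 17 2 11 8 6)(4 14 16 5 10)| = 35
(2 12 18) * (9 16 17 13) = [0, 1, 12, 3, 4, 5, 6, 7, 8, 16, 10, 11, 18, 9, 14, 15, 17, 13, 2] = (2 12 18)(9 16 17 13)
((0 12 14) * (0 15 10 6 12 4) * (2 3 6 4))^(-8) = (0 2 3 6 12 14 15 10 4)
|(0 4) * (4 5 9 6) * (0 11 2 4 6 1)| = |(0 5 9 1)(2 4 11)| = 12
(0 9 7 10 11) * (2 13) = (0 9 7 10 11)(2 13) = [9, 1, 13, 3, 4, 5, 6, 10, 8, 7, 11, 0, 12, 2]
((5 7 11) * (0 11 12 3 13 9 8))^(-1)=((0 11 5 7 12 3 13 9 8))^(-1)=(0 8 9 13 3 12 7 5 11)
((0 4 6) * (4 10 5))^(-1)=(0 6 4 5 10)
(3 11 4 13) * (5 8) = (3 11 4 13)(5 8) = [0, 1, 2, 11, 13, 8, 6, 7, 5, 9, 10, 4, 12, 3]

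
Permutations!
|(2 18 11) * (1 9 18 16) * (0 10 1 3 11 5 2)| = 10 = |(0 10 1 9 18 5 2 16 3 11)|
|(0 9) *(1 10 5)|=6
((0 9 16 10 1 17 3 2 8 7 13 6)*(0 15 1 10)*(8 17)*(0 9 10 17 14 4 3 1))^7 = ((0 10 17 1 8 7 13 6 15)(2 14 4 3)(9 16))^7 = (0 6 7 1 10 15 13 8 17)(2 3 4 14)(9 16)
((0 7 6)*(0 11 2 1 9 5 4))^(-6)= ((0 7 6 11 2 1 9 5 4))^(-6)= (0 11 9)(1 4 6)(2 5 7)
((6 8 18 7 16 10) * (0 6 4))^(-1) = ((0 6 8 18 7 16 10 4))^(-1) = (0 4 10 16 7 18 8 6)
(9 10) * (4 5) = (4 5)(9 10) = [0, 1, 2, 3, 5, 4, 6, 7, 8, 10, 9]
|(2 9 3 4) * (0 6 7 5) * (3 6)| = |(0 3 4 2 9 6 7 5)| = 8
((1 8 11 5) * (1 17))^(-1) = ((1 8 11 5 17))^(-1) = (1 17 5 11 8)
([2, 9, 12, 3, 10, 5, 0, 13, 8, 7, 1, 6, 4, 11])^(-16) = [9, 0, 7, 3, 11, 5, 1, 12, 8, 2, 6, 10, 13, 4]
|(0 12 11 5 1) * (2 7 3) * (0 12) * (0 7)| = |(0 7 3 2)(1 12 11 5)| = 4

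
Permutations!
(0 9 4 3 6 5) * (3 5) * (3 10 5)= [9, 1, 2, 6, 3, 0, 10, 7, 8, 4, 5]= (0 9 4 3 6 10 5)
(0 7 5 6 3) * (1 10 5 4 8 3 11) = (0 7 4 8 3)(1 10 5 6 11) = [7, 10, 2, 0, 8, 6, 11, 4, 3, 9, 5, 1]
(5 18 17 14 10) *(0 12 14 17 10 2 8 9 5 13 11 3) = (0 12 14 2 8 9 5 18 10 13 11 3) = [12, 1, 8, 0, 4, 18, 6, 7, 9, 5, 13, 3, 14, 11, 2, 15, 16, 17, 10]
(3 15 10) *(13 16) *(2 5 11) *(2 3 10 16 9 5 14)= [0, 1, 14, 15, 4, 11, 6, 7, 8, 5, 10, 3, 12, 9, 2, 16, 13]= (2 14)(3 15 16 13 9 5 11)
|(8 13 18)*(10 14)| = 6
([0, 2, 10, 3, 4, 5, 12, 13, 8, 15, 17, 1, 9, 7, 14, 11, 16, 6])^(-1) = (1 11 15 9 12 6 17 10 2)(7 13)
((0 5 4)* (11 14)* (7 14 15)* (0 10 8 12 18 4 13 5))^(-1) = (4 18 12 8 10)(5 13)(7 15 11 14)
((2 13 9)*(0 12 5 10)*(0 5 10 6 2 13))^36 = (13)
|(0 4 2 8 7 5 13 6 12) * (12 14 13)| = 21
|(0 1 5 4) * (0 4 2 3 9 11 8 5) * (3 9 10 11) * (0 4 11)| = 10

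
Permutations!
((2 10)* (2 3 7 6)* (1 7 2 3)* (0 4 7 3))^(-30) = ((0 4 7 6)(1 3 2 10))^(-30) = (0 7)(1 2)(3 10)(4 6)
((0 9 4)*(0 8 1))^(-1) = (0 1 8 4 9)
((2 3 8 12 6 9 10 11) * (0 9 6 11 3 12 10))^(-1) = ((0 9)(2 12 11)(3 8 10))^(-1) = (0 9)(2 11 12)(3 10 8)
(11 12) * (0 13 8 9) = [13, 1, 2, 3, 4, 5, 6, 7, 9, 0, 10, 12, 11, 8] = (0 13 8 9)(11 12)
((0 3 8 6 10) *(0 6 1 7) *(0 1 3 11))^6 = (11)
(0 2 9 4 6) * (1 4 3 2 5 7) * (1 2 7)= (0 5 1 4 6)(2 9 3 7)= [5, 4, 9, 7, 6, 1, 0, 2, 8, 3]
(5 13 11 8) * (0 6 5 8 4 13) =(0 6 5)(4 13 11) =[6, 1, 2, 3, 13, 0, 5, 7, 8, 9, 10, 4, 12, 11]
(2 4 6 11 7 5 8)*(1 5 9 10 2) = (1 5 8)(2 4 6 11 7 9 10) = [0, 5, 4, 3, 6, 8, 11, 9, 1, 10, 2, 7]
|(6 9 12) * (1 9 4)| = |(1 9 12 6 4)| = 5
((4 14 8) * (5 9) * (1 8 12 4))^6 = ((1 8)(4 14 12)(5 9))^6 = (14)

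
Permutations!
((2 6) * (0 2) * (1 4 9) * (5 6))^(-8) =(1 4 9)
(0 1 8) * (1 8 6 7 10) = (0 8)(1 6 7 10) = [8, 6, 2, 3, 4, 5, 7, 10, 0, 9, 1]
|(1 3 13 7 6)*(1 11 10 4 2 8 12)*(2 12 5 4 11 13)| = 42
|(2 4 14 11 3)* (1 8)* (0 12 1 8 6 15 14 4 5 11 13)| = |(0 12 1 6 15 14 13)(2 5 11 3)| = 28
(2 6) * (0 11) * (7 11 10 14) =(0 10 14 7 11)(2 6) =[10, 1, 6, 3, 4, 5, 2, 11, 8, 9, 14, 0, 12, 13, 7]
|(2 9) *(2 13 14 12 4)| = 6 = |(2 9 13 14 12 4)|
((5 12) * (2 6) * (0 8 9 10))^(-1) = ((0 8 9 10)(2 6)(5 12))^(-1) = (0 10 9 8)(2 6)(5 12)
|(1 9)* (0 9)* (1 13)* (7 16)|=4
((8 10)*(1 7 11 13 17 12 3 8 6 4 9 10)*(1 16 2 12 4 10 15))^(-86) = ((1 7 11 13 17 4 9 15)(2 12 3 8 16)(6 10))^(-86) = (1 11 17 9)(2 16 8 3 12)(4 15 7 13)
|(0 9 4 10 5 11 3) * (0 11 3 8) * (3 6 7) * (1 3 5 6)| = |(0 9 4 10 6 7 5 1 3 11 8)| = 11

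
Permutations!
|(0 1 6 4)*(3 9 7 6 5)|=|(0 1 5 3 9 7 6 4)|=8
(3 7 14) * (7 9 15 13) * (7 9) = (3 7 14)(9 15 13) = [0, 1, 2, 7, 4, 5, 6, 14, 8, 15, 10, 11, 12, 9, 3, 13]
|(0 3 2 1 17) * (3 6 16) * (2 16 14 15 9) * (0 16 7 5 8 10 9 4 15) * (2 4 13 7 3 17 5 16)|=|(0 6 14)(1 5 8 10 9 4 15 13 7 16 17 2)|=12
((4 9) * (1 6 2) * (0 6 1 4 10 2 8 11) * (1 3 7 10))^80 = (11)(1 10 9 7 4 3 2) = ((0 6 8 11)(1 3 7 10 2 4 9))^80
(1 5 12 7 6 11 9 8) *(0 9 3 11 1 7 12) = (12)(0 9 8 7 6 1 5)(3 11) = [9, 5, 2, 11, 4, 0, 1, 6, 7, 8, 10, 3, 12]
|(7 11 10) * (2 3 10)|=|(2 3 10 7 11)|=5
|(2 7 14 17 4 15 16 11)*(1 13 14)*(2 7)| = |(1 13 14 17 4 15 16 11 7)| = 9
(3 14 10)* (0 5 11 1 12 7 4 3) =[5, 12, 2, 14, 3, 11, 6, 4, 8, 9, 0, 1, 7, 13, 10] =(0 5 11 1 12 7 4 3 14 10)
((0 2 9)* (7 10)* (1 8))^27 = ((0 2 9)(1 8)(7 10))^27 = (1 8)(7 10)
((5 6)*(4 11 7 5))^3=(4 5 11 6 7)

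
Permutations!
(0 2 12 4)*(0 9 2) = (2 12 4 9) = [0, 1, 12, 3, 9, 5, 6, 7, 8, 2, 10, 11, 4]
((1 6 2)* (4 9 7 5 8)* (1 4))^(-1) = ((1 6 2 4 9 7 5 8))^(-1) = (1 8 5 7 9 4 2 6)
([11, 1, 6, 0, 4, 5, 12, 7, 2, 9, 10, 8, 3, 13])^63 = (13)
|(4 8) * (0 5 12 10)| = |(0 5 12 10)(4 8)| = 4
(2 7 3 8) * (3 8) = (2 7 8) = [0, 1, 7, 3, 4, 5, 6, 8, 2]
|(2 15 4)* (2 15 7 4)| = |(2 7 4 15)| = 4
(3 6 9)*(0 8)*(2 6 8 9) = [9, 1, 6, 8, 4, 5, 2, 7, 0, 3] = (0 9 3 8)(2 6)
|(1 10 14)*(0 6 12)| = 3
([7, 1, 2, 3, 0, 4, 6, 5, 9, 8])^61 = [7, 1, 2, 3, 0, 4, 6, 5, 9, 8]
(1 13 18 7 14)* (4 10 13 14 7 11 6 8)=[0, 14, 2, 3, 10, 5, 8, 7, 4, 9, 13, 6, 12, 18, 1, 15, 16, 17, 11]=(1 14)(4 10 13 18 11 6 8)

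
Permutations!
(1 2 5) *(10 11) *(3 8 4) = (1 2 5)(3 8 4)(10 11) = [0, 2, 5, 8, 3, 1, 6, 7, 4, 9, 11, 10]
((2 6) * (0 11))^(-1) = (0 11)(2 6)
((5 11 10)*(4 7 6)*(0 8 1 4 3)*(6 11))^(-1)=(0 3 6 5 10 11 7 4 1 8)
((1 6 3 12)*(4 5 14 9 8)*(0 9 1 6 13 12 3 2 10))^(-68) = ((0 9 8 4 5 14 1 13 12 6 2 10))^(-68) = (0 5 12)(1 2 8)(4 13 10)(6 9 14)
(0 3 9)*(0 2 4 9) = (0 3)(2 4 9) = [3, 1, 4, 0, 9, 5, 6, 7, 8, 2]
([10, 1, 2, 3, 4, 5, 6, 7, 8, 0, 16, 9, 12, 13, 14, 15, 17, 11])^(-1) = [9, 1, 2, 3, 4, 5, 6, 7, 8, 11, 0, 17, 12, 13, 14, 15, 10, 16]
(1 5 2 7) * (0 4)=(0 4)(1 5 2 7)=[4, 5, 7, 3, 0, 2, 6, 1]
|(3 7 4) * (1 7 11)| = 5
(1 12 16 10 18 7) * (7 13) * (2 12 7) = (1 7)(2 12 16 10 18 13) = [0, 7, 12, 3, 4, 5, 6, 1, 8, 9, 18, 11, 16, 2, 14, 15, 10, 17, 13]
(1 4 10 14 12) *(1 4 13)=(1 13)(4 10 14 12)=[0, 13, 2, 3, 10, 5, 6, 7, 8, 9, 14, 11, 4, 1, 12]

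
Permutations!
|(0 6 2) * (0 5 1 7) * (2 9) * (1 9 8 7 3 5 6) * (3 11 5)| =9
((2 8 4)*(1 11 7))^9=((1 11 7)(2 8 4))^9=(11)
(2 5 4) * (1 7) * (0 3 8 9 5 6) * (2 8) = (0 3 2 6)(1 7)(4 8 9 5) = [3, 7, 6, 2, 8, 4, 0, 1, 9, 5]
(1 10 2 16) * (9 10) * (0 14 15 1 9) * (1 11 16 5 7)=(0 14 15 11 16 9 10 2 5 7 1)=[14, 0, 5, 3, 4, 7, 6, 1, 8, 10, 2, 16, 12, 13, 15, 11, 9]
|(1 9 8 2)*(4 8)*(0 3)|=10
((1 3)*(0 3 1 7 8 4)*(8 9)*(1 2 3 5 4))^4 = (0 5 4)(1 9 3)(2 8 7)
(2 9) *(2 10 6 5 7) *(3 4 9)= (2 3 4 9 10 6 5 7)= [0, 1, 3, 4, 9, 7, 5, 2, 8, 10, 6]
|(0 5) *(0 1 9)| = 4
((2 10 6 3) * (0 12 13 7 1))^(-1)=(0 1 7 13 12)(2 3 6 10)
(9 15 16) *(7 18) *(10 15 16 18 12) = (7 12 10 15 18)(9 16) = [0, 1, 2, 3, 4, 5, 6, 12, 8, 16, 15, 11, 10, 13, 14, 18, 9, 17, 7]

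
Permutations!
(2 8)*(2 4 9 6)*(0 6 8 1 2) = [6, 2, 1, 3, 9, 5, 0, 7, 4, 8] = (0 6)(1 2)(4 9 8)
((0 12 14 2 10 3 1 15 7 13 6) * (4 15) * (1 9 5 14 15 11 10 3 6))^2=(0 15 13 4 10)(1 11 6 12 7)(2 9 14 3 5)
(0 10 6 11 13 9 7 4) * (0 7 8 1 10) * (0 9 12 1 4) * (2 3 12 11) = (0 9 8 4 7)(1 10 6 2 3 12)(11 13) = [9, 10, 3, 12, 7, 5, 2, 0, 4, 8, 6, 13, 1, 11]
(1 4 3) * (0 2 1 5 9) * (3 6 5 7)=[2, 4, 1, 7, 6, 9, 5, 3, 8, 0]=(0 2 1 4 6 5 9)(3 7)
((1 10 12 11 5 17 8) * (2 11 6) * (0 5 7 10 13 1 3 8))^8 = (0 17 5)(2 7 12)(6 11 10)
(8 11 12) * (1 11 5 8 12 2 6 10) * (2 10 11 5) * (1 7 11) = (12)(1 5 8 2 6)(7 11 10) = [0, 5, 6, 3, 4, 8, 1, 11, 2, 9, 7, 10, 12]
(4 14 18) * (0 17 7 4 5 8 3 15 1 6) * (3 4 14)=(0 17 7 14 18 5 8 4 3 15 1 6)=[17, 6, 2, 15, 3, 8, 0, 14, 4, 9, 10, 11, 12, 13, 18, 1, 16, 7, 5]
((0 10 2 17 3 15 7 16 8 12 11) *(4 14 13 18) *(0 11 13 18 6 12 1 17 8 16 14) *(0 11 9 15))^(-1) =(0 3 17 1 8 2 10)(4 18 14 7 15 9 11)(6 13 12)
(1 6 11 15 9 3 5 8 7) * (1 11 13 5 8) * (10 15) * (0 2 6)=(0 2 6 13 5 1)(3 8 7 11 10 15 9)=[2, 0, 6, 8, 4, 1, 13, 11, 7, 3, 15, 10, 12, 5, 14, 9]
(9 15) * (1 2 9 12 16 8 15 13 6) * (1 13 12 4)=(1 2 9 12 16 8 15 4)(6 13)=[0, 2, 9, 3, 1, 5, 13, 7, 15, 12, 10, 11, 16, 6, 14, 4, 8]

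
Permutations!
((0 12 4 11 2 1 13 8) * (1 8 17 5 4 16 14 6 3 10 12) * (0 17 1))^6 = (17)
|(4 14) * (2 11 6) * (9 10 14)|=12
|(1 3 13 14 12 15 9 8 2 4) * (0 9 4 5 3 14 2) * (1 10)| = 12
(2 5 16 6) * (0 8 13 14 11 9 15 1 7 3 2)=[8, 7, 5, 2, 4, 16, 0, 3, 13, 15, 10, 9, 12, 14, 11, 1, 6]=(0 8 13 14 11 9 15 1 7 3 2 5 16 6)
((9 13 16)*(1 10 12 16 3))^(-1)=(1 3 13 9 16 12 10)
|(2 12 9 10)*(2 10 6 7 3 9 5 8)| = 4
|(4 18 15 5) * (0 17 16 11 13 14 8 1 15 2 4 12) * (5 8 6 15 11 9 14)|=|(0 17 16 9 14 6 15 8 1 11 13 5 12)(2 4 18)|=39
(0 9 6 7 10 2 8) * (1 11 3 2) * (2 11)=(0 9 6 7 10 1 2 8)(3 11)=[9, 2, 8, 11, 4, 5, 7, 10, 0, 6, 1, 3]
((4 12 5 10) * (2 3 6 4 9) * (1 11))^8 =(12)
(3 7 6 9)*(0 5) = [5, 1, 2, 7, 4, 0, 9, 6, 8, 3] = (0 5)(3 7 6 9)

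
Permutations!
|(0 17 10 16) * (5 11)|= 4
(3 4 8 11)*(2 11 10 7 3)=(2 11)(3 4 8 10 7)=[0, 1, 11, 4, 8, 5, 6, 3, 10, 9, 7, 2]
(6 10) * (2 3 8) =(2 3 8)(6 10) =[0, 1, 3, 8, 4, 5, 10, 7, 2, 9, 6]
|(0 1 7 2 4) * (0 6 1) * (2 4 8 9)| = |(1 7 4 6)(2 8 9)| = 12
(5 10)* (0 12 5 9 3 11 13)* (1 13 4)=(0 12 5 10 9 3 11 4 1 13)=[12, 13, 2, 11, 1, 10, 6, 7, 8, 3, 9, 4, 5, 0]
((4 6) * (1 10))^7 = ((1 10)(4 6))^7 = (1 10)(4 6)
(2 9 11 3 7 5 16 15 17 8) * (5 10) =(2 9 11 3 7 10 5 16 15 17 8) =[0, 1, 9, 7, 4, 16, 6, 10, 2, 11, 5, 3, 12, 13, 14, 17, 15, 8]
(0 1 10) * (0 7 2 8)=(0 1 10 7 2 8)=[1, 10, 8, 3, 4, 5, 6, 2, 0, 9, 7]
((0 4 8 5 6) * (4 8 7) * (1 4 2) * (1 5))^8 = (8)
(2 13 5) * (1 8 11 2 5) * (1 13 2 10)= (13)(1 8 11 10)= [0, 8, 2, 3, 4, 5, 6, 7, 11, 9, 1, 10, 12, 13]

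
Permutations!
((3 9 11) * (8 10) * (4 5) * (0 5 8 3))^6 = (0 9 10 4)(3 8 5 11)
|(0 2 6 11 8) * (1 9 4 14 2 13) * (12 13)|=|(0 12 13 1 9 4 14 2 6 11 8)|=11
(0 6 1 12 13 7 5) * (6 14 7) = (0 14 7 5)(1 12 13 6) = [14, 12, 2, 3, 4, 0, 1, 5, 8, 9, 10, 11, 13, 6, 7]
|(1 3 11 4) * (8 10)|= |(1 3 11 4)(8 10)|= 4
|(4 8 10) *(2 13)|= |(2 13)(4 8 10)|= 6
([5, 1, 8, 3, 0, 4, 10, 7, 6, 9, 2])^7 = [5, 1, 10, 3, 0, 4, 8, 7, 2, 9, 6]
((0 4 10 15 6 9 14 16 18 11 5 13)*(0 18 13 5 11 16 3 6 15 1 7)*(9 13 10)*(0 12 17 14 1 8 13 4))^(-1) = ((1 7 12 17 14 3 6 4 9)(8 13 18 16 10))^(-1) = (1 9 4 6 3 14 17 12 7)(8 10 16 18 13)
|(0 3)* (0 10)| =|(0 3 10)| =3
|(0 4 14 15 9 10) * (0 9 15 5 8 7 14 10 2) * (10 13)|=12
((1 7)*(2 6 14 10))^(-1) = ((1 7)(2 6 14 10))^(-1) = (1 7)(2 10 14 6)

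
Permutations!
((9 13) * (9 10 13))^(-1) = (10 13)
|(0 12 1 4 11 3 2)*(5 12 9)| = |(0 9 5 12 1 4 11 3 2)| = 9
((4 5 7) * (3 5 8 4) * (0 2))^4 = (8)(3 5 7)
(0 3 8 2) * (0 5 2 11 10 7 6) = (0 3 8 11 10 7 6)(2 5) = [3, 1, 5, 8, 4, 2, 0, 6, 11, 9, 7, 10]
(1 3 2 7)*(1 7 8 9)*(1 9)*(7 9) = (1 3 2 8)(7 9) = [0, 3, 8, 2, 4, 5, 6, 9, 1, 7]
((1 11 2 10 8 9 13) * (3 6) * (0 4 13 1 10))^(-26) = ((0 4 13 10 8 9 1 11 2)(3 6))^(-26) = (0 4 13 10 8 9 1 11 2)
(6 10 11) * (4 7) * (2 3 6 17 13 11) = (2 3 6 10)(4 7)(11 17 13) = [0, 1, 3, 6, 7, 5, 10, 4, 8, 9, 2, 17, 12, 11, 14, 15, 16, 13]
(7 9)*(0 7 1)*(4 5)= (0 7 9 1)(4 5)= [7, 0, 2, 3, 5, 4, 6, 9, 8, 1]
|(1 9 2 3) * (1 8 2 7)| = |(1 9 7)(2 3 8)| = 3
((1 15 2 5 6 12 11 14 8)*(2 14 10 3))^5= (1 15 14 8)(2 10 12 5 3 11 6)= ((1 15 14 8)(2 5 6 12 11 10 3))^5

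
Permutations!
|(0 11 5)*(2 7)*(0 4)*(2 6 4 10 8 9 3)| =|(0 11 5 10 8 9 3 2 7 6 4)| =11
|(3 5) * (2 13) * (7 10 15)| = |(2 13)(3 5)(7 10 15)| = 6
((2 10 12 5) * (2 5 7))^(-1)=((2 10 12 7))^(-1)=(2 7 12 10)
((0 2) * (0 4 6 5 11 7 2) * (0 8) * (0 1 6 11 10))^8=((0 8 1 6 5 10)(2 4 11 7))^8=(11)(0 1 5)(6 10 8)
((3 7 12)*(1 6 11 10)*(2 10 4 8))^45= (12)(1 4 10 11 2 6 8)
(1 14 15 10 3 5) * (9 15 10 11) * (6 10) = (1 14 6 10 3 5)(9 15 11) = [0, 14, 2, 5, 4, 1, 10, 7, 8, 15, 3, 9, 12, 13, 6, 11]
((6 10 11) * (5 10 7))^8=(5 6 10 7 11)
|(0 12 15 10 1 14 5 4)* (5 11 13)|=|(0 12 15 10 1 14 11 13 5 4)|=10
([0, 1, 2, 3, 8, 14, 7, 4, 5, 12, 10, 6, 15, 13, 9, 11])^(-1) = [0, 1, 2, 3, 7, 8, 11, 6, 4, 14, 10, 15, 9, 13, 5, 12]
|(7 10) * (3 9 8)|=6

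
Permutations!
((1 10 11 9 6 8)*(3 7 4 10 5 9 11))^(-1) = (11)(1 8 6 9 5)(3 10 4 7)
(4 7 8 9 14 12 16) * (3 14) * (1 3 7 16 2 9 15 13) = (1 3 14 12 2 9 7 8 15 13)(4 16) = [0, 3, 9, 14, 16, 5, 6, 8, 15, 7, 10, 11, 2, 1, 12, 13, 4]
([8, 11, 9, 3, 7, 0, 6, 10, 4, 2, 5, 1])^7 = [8, 11, 9, 3, 7, 0, 6, 10, 4, 2, 5, 1]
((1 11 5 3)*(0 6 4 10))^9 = (0 6 4 10)(1 11 5 3)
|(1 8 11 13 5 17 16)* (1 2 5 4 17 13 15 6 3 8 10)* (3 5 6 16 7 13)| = 8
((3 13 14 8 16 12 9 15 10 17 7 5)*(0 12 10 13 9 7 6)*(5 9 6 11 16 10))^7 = ((0 12 7 9 15 13 14 8 10 17 11 16 5 3 6))^7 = (0 8 6 14 3 13 5 15 16 9 11 7 17 12 10)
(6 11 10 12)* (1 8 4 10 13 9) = (1 8 4 10 12 6 11 13 9) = [0, 8, 2, 3, 10, 5, 11, 7, 4, 1, 12, 13, 6, 9]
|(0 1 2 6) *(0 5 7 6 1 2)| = 3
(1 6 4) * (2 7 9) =(1 6 4)(2 7 9) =[0, 6, 7, 3, 1, 5, 4, 9, 8, 2]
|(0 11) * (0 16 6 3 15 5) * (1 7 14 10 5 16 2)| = |(0 11 2 1 7 14 10 5)(3 15 16 6)| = 8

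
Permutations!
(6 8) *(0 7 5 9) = [7, 1, 2, 3, 4, 9, 8, 5, 6, 0] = (0 7 5 9)(6 8)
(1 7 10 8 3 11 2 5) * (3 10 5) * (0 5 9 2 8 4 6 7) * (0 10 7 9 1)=[5, 10, 3, 11, 6, 0, 9, 1, 7, 2, 4, 8]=(0 5)(1 10 4 6 9 2 3 11 8 7)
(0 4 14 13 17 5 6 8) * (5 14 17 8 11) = (0 4 17 14 13 8)(5 6 11) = [4, 1, 2, 3, 17, 6, 11, 7, 0, 9, 10, 5, 12, 8, 13, 15, 16, 14]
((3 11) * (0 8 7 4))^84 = (11)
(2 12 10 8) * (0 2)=(0 2 12 10 8)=[2, 1, 12, 3, 4, 5, 6, 7, 0, 9, 8, 11, 10]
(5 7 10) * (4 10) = (4 10 5 7) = [0, 1, 2, 3, 10, 7, 6, 4, 8, 9, 5]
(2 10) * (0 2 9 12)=[2, 1, 10, 3, 4, 5, 6, 7, 8, 12, 9, 11, 0]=(0 2 10 9 12)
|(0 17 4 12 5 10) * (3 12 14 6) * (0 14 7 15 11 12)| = 12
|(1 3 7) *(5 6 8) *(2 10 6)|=|(1 3 7)(2 10 6 8 5)|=15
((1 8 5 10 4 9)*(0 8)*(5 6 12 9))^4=(0 9 6)(1 12 8)(4 5 10)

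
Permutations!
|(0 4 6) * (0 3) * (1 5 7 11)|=|(0 4 6 3)(1 5 7 11)|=4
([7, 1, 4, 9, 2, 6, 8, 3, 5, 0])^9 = [7, 1, 4, 9, 2, 5, 6, 3, 8, 0]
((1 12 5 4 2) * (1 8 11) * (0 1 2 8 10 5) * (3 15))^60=((0 1 12)(2 10 5 4 8 11)(3 15))^60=(15)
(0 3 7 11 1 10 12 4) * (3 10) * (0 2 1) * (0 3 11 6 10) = (1 11 3 7 6 10 12 4 2) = [0, 11, 1, 7, 2, 5, 10, 6, 8, 9, 12, 3, 4]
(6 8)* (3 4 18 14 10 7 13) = (3 4 18 14 10 7 13)(6 8) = [0, 1, 2, 4, 18, 5, 8, 13, 6, 9, 7, 11, 12, 3, 10, 15, 16, 17, 14]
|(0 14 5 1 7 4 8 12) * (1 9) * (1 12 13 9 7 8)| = 10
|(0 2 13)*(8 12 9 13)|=6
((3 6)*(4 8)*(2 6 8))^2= ((2 6 3 8 4))^2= (2 3 4 6 8)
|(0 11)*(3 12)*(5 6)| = |(0 11)(3 12)(5 6)| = 2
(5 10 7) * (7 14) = [0, 1, 2, 3, 4, 10, 6, 5, 8, 9, 14, 11, 12, 13, 7] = (5 10 14 7)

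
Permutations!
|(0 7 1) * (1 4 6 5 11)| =|(0 7 4 6 5 11 1)| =7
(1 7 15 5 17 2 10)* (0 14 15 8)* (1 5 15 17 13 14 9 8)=[9, 7, 10, 3, 4, 13, 6, 1, 0, 8, 5, 11, 12, 14, 17, 15, 16, 2]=(0 9 8)(1 7)(2 10 5 13 14 17)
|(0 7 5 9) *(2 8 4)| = 12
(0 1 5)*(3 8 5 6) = (0 1 6 3 8 5) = [1, 6, 2, 8, 4, 0, 3, 7, 5]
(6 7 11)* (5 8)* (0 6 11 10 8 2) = (11)(0 6 7 10 8 5 2) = [6, 1, 0, 3, 4, 2, 7, 10, 5, 9, 8, 11]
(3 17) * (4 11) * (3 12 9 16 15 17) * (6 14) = [0, 1, 2, 3, 11, 5, 14, 7, 8, 16, 10, 4, 9, 13, 6, 17, 15, 12] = (4 11)(6 14)(9 16 15 17 12)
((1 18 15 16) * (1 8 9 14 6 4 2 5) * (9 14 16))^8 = (1 4 8 15 5 6 16 18 2 14 9)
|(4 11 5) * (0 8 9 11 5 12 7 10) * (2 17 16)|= 42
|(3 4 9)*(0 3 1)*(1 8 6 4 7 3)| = 4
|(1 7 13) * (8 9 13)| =|(1 7 8 9 13)| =5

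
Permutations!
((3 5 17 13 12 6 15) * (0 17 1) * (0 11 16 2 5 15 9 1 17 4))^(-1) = (0 4)(1 9 6 12 13 17 5 2 16 11)(3 15)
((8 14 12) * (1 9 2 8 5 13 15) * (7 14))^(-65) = (1 14)(2 5)(7 15)(8 13)(9 12)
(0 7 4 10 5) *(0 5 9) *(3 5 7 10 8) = (0 10 9)(3 5 7 4 8) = [10, 1, 2, 5, 8, 7, 6, 4, 3, 0, 9]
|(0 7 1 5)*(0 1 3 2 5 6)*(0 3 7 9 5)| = 7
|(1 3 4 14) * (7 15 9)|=12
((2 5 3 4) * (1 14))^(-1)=(1 14)(2 4 3 5)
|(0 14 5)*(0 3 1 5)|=6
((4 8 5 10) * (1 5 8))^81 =((1 5 10 4))^81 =(1 5 10 4)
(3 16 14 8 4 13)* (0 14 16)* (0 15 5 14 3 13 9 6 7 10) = (16)(0 3 15 5 14 8 4 9 6 7 10) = [3, 1, 2, 15, 9, 14, 7, 10, 4, 6, 0, 11, 12, 13, 8, 5, 16]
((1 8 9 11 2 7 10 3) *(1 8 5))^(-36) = (2 11 9 8 3 10 7)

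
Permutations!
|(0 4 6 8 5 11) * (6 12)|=7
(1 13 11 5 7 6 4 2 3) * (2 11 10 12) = (1 13 10 12 2 3)(4 11 5 7 6) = [0, 13, 3, 1, 11, 7, 4, 6, 8, 9, 12, 5, 2, 10]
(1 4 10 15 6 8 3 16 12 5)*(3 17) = (1 4 10 15 6 8 17 3 16 12 5) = [0, 4, 2, 16, 10, 1, 8, 7, 17, 9, 15, 11, 5, 13, 14, 6, 12, 3]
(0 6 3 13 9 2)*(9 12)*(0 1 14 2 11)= (0 6 3 13 12 9 11)(1 14 2)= [6, 14, 1, 13, 4, 5, 3, 7, 8, 11, 10, 0, 9, 12, 2]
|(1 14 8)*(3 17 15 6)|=12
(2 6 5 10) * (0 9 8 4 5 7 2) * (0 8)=(0 9)(2 6 7)(4 5 10 8)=[9, 1, 6, 3, 5, 10, 7, 2, 4, 0, 8]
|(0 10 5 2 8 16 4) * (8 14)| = 8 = |(0 10 5 2 14 8 16 4)|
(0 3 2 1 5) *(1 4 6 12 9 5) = [3, 1, 4, 2, 6, 0, 12, 7, 8, 5, 10, 11, 9] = (0 3 2 4 6 12 9 5)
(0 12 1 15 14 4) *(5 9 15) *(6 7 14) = [12, 5, 2, 3, 0, 9, 7, 14, 8, 15, 10, 11, 1, 13, 4, 6] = (0 12 1 5 9 15 6 7 14 4)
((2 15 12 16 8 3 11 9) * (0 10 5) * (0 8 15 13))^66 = ((0 10 5 8 3 11 9 2 13)(12 16 15))^66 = (16)(0 8 9)(2 10 3)(5 11 13)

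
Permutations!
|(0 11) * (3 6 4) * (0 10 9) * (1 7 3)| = |(0 11 10 9)(1 7 3 6 4)| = 20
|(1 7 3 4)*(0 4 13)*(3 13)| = |(0 4 1 7 13)| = 5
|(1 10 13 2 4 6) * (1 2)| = |(1 10 13)(2 4 6)| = 3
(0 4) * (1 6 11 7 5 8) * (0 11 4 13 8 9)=(0 13 8 1 6 4 11 7 5 9)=[13, 6, 2, 3, 11, 9, 4, 5, 1, 0, 10, 7, 12, 8]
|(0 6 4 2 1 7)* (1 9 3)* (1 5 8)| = 10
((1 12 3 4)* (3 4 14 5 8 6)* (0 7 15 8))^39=(0 5 14 3 6 8 15 7)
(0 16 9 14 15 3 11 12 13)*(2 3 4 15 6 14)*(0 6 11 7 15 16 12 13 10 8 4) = [12, 1, 3, 7, 16, 5, 14, 15, 4, 2, 8, 13, 10, 6, 11, 0, 9] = (0 12 10 8 4 16 9 2 3 7 15)(6 14 11 13)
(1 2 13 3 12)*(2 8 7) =(1 8 7 2 13 3 12) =[0, 8, 13, 12, 4, 5, 6, 2, 7, 9, 10, 11, 1, 3]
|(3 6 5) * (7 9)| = |(3 6 5)(7 9)| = 6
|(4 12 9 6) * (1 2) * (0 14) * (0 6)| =|(0 14 6 4 12 9)(1 2)| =6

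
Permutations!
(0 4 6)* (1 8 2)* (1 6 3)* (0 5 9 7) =(0 4 3 1 8 2 6 5 9 7) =[4, 8, 6, 1, 3, 9, 5, 0, 2, 7]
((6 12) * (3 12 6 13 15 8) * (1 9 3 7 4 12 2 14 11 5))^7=(4 12 13 15 8 7)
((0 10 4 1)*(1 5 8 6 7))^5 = ((0 10 4 5 8 6 7 1))^5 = (0 6 4 1 8 10 7 5)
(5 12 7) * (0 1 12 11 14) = (0 1 12 7 5 11 14) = [1, 12, 2, 3, 4, 11, 6, 5, 8, 9, 10, 14, 7, 13, 0]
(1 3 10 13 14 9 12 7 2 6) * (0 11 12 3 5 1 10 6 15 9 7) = (0 11 12)(1 5)(2 15 9 3 6 10 13 14 7) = [11, 5, 15, 6, 4, 1, 10, 2, 8, 3, 13, 12, 0, 14, 7, 9]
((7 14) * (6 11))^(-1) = (6 11)(7 14)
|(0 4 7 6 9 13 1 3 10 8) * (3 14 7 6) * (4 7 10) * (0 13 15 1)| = 12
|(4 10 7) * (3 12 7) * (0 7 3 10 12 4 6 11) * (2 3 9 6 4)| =14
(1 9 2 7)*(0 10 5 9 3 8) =(0 10 5 9 2 7 1 3 8) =[10, 3, 7, 8, 4, 9, 6, 1, 0, 2, 5]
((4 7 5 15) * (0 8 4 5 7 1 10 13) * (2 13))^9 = ((0 8 4 1 10 2 13)(5 15))^9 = (0 4 10 13 8 1 2)(5 15)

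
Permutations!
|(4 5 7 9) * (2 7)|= |(2 7 9 4 5)|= 5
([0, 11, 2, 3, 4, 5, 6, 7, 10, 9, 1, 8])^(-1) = [0, 10, 2, 3, 4, 5, 6, 7, 11, 9, 8, 1]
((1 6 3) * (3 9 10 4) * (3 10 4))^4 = (1 10 9)(3 4 6)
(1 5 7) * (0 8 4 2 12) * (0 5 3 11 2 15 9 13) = (0 8 4 15 9 13)(1 3 11 2 12 5 7) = [8, 3, 12, 11, 15, 7, 6, 1, 4, 13, 10, 2, 5, 0, 14, 9]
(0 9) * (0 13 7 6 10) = [9, 1, 2, 3, 4, 5, 10, 6, 8, 13, 0, 11, 12, 7] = (0 9 13 7 6 10)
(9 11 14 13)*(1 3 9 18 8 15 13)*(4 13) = (1 3 9 11 14)(4 13 18 8 15) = [0, 3, 2, 9, 13, 5, 6, 7, 15, 11, 10, 14, 12, 18, 1, 4, 16, 17, 8]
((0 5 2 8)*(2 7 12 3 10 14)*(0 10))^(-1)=(0 3 12 7 5)(2 14 10 8)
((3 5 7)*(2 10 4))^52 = (2 10 4)(3 5 7)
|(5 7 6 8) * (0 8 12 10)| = 7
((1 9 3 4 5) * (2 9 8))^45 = (1 9 5 2 4 8 3)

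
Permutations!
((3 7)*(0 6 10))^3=((0 6 10)(3 7))^3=(10)(3 7)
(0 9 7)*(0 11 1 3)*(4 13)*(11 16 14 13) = [9, 3, 2, 0, 11, 5, 6, 16, 8, 7, 10, 1, 12, 4, 13, 15, 14] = (0 9 7 16 14 13 4 11 1 3)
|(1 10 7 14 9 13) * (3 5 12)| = |(1 10 7 14 9 13)(3 5 12)| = 6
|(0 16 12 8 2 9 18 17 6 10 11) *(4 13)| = |(0 16 12 8 2 9 18 17 6 10 11)(4 13)| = 22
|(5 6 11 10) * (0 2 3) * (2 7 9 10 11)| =8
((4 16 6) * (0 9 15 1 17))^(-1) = (0 17 1 15 9)(4 6 16)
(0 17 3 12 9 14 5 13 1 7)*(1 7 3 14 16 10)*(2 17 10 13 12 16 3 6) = (0 10 1 6 2 17 14 5 12 9 3 16 13 7) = [10, 6, 17, 16, 4, 12, 2, 0, 8, 3, 1, 11, 9, 7, 5, 15, 13, 14]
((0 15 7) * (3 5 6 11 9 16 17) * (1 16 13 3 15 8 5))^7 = (0 3 8 1 5 16 6 17 11 15 9 7 13)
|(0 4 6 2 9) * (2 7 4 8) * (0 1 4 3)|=9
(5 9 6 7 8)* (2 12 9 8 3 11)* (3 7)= (2 12 9 6 3 11)(5 8)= [0, 1, 12, 11, 4, 8, 3, 7, 5, 6, 10, 2, 9]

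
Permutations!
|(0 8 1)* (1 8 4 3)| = 4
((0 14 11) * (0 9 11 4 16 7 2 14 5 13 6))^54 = (0 13)(2 7 16 4 14)(5 6)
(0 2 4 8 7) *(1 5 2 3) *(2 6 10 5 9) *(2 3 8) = (0 8 7)(1 9 3)(2 4)(5 6 10) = [8, 9, 4, 1, 2, 6, 10, 0, 7, 3, 5]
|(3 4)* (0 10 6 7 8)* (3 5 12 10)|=9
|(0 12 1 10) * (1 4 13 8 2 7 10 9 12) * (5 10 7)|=10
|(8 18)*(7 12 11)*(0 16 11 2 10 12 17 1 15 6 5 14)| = 30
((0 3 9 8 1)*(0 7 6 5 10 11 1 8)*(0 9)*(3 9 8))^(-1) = (0 3 8 9)(1 11 10 5 6 7)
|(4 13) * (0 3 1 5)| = |(0 3 1 5)(4 13)| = 4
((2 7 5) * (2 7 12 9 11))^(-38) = ((2 12 9 11)(5 7))^(-38) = (2 9)(11 12)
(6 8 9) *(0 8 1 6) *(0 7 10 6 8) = (1 8 9 7 10 6) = [0, 8, 2, 3, 4, 5, 1, 10, 9, 7, 6]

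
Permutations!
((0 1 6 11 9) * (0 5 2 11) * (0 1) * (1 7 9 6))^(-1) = (2 5 9 7 6 11)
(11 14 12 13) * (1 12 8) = (1 12 13 11 14 8) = [0, 12, 2, 3, 4, 5, 6, 7, 1, 9, 10, 14, 13, 11, 8]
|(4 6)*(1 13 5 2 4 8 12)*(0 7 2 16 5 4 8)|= |(0 7 2 8 12 1 13 4 6)(5 16)|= 18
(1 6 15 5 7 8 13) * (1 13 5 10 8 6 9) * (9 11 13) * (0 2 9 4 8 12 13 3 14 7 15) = (0 2 9 1 11 3 14 7 6)(4 8 5 15 10 12 13) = [2, 11, 9, 14, 8, 15, 0, 6, 5, 1, 12, 3, 13, 4, 7, 10]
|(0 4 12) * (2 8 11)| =3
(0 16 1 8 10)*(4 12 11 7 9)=[16, 8, 2, 3, 12, 5, 6, 9, 10, 4, 0, 7, 11, 13, 14, 15, 1]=(0 16 1 8 10)(4 12 11 7 9)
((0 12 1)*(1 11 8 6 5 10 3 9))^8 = (0 9 10 6 11)(1 3 5 8 12)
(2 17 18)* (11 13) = [0, 1, 17, 3, 4, 5, 6, 7, 8, 9, 10, 13, 12, 11, 14, 15, 16, 18, 2] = (2 17 18)(11 13)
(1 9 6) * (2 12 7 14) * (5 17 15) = (1 9 6)(2 12 7 14)(5 17 15) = [0, 9, 12, 3, 4, 17, 1, 14, 8, 6, 10, 11, 7, 13, 2, 5, 16, 15]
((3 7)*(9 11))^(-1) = (3 7)(9 11)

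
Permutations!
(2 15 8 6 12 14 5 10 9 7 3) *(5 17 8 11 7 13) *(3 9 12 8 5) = (2 15 11 7 9 13 3)(5 10 12 14 17)(6 8) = [0, 1, 15, 2, 4, 10, 8, 9, 6, 13, 12, 7, 14, 3, 17, 11, 16, 5]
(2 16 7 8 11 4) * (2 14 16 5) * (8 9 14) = (2 5)(4 8 11)(7 9 14 16) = [0, 1, 5, 3, 8, 2, 6, 9, 11, 14, 10, 4, 12, 13, 16, 15, 7]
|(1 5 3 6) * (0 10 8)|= 12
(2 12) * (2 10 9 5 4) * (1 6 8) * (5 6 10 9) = (1 10 5 4 2 12 9 6 8) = [0, 10, 12, 3, 2, 4, 8, 7, 1, 6, 5, 11, 9]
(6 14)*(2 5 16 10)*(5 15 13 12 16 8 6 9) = (2 15 13 12 16 10)(5 8 6 14 9) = [0, 1, 15, 3, 4, 8, 14, 7, 6, 5, 2, 11, 16, 12, 9, 13, 10]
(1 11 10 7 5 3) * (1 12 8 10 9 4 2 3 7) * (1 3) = [0, 11, 1, 12, 2, 7, 6, 5, 10, 4, 3, 9, 8] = (1 11 9 4 2)(3 12 8 10)(5 7)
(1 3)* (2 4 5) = (1 3)(2 4 5) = [0, 3, 4, 1, 5, 2]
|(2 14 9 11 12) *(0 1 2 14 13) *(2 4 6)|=12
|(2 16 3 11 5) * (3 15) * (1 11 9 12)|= 9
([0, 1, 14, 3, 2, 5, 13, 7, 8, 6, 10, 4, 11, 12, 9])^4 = (2 13)(4 6)(9 11)(12 14)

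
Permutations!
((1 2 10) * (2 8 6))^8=(1 2 8 10 6)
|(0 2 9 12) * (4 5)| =4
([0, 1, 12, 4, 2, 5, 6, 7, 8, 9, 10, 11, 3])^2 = (2 3)(4 12)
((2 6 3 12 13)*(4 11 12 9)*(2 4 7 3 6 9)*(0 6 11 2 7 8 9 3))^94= (0 13 7 12 3 11 2 6 4)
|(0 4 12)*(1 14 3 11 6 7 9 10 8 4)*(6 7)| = 11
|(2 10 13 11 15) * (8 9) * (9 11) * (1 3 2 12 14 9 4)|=6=|(1 3 2 10 13 4)(8 11 15 12 14 9)|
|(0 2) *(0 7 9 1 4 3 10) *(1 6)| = |(0 2 7 9 6 1 4 3 10)| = 9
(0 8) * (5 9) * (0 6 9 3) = (0 8 6 9 5 3) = [8, 1, 2, 0, 4, 3, 9, 7, 6, 5]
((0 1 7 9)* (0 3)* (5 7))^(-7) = ((0 1 5 7 9 3))^(-7) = (0 3 9 7 5 1)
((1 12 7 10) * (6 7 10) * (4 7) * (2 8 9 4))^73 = ((1 12 10)(2 8 9 4 7 6))^73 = (1 12 10)(2 8 9 4 7 6)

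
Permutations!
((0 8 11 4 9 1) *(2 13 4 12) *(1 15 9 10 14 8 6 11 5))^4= ((0 6 11 12 2 13 4 10 14 8 5 1)(9 15))^4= (15)(0 2 14)(1 12 10)(4 5 11)(6 13 8)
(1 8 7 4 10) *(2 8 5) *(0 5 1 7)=(0 5 2 8)(4 10 7)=[5, 1, 8, 3, 10, 2, 6, 4, 0, 9, 7]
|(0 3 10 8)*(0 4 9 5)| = |(0 3 10 8 4 9 5)| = 7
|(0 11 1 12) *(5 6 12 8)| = |(0 11 1 8 5 6 12)| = 7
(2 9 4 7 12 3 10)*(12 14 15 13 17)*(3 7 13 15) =(2 9 4 13 17 12 7 14 3 10) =[0, 1, 9, 10, 13, 5, 6, 14, 8, 4, 2, 11, 7, 17, 3, 15, 16, 12]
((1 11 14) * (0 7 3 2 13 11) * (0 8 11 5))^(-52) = (14)(0 3 13)(2 5 7)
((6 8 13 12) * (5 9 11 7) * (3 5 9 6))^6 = (13)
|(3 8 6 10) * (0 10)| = 5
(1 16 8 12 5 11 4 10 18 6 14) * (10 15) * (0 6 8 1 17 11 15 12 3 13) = (0 6 14 17 11 4 12 5 15 10 18 8 3 13)(1 16) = [6, 16, 2, 13, 12, 15, 14, 7, 3, 9, 18, 4, 5, 0, 17, 10, 1, 11, 8]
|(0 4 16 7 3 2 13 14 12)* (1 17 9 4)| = 12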